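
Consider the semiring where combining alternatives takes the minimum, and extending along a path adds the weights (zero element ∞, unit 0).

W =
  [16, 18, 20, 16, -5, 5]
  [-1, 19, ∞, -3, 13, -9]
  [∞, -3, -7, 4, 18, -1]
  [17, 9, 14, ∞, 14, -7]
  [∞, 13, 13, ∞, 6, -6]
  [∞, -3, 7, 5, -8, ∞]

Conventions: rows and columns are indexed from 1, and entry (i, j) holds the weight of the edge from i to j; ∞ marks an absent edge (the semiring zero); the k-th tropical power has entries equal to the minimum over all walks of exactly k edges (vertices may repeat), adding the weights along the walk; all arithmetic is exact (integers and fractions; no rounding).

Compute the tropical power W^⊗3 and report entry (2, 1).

W^⊗2:
  [17, 2, 8, 10, -3, -11]
  [14, -12, -2, -4, -17, -10]
  [-4, -10, -14, -6, -9, -12]
  [8, -10, 0, -2, -15, 0]
  [12, -9, 1, -1, -14, 0]
  [-4, 4, 0, -6, -2, -14]
W^⊗3:
  [1, -14, -4, -6, -19, -9]
  [-13, -13, -9, -15, -18, -23]
  [-11, -17, -21, -13, -20, -19]
  [-11, -3, -7, -13, -9, -21]
  [-10, -3, -6, -12, -8, -20]
  [3, -17, -7, -9, -22, -13]
Key observation: the optimum is the walk 2->6->2->1, with weight (-9) + (-3) + (-1) = -13.
Optimal value attained by: walk 2->6->2->1.
Answer: (W^⊗3)[2][1] = -13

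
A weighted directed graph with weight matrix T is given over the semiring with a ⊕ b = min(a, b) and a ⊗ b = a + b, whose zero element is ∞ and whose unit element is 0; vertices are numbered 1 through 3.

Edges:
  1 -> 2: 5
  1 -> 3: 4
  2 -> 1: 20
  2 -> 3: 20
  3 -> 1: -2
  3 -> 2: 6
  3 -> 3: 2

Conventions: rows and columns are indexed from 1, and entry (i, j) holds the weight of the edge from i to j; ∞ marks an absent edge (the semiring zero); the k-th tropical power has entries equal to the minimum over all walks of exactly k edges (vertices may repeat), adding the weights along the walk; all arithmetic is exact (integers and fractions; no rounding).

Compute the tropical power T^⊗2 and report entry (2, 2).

T^⊗2:
  [2, 10, 6]
  [18, 25, 22]
  [0, 3, 2]
Key observation: the optimum is the walk 2->1->2, with weight 20 + 5 = 25.
Optimal value attained by: walk 2->1->2.
Answer: (T^⊗2)[2][2] = 25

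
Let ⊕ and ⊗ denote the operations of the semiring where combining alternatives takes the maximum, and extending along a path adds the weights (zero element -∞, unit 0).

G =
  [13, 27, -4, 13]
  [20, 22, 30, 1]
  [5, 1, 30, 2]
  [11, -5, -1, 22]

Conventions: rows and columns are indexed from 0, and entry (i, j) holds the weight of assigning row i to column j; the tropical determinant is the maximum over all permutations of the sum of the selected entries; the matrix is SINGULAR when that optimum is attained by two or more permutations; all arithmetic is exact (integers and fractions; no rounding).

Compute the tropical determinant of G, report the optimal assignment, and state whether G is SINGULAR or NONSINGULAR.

σ = (0, 1, 2, 3): 13 + 22 + 30 + 22 = 87
σ = (0, 1, 3, 2): 13 + 22 + 2 + (-1) = 36
σ = (0, 2, 1, 3): 13 + 30 + 1 + 22 = 66
σ = (0, 2, 3, 1): 13 + 30 + 2 + (-5) = 40
σ = (0, 3, 1, 2): 13 + 1 + 1 + (-1) = 14
σ = (0, 3, 2, 1): 13 + 1 + 30 + (-5) = 39
σ = (1, 0, 2, 3): 27 + 20 + 30 + 22 = 99
σ = (1, 0, 3, 2): 27 + 20 + 2 + (-1) = 48
σ = (1, 2, 0, 3): 27 + 30 + 5 + 22 = 84
σ = (1, 2, 3, 0): 27 + 30 + 2 + 11 = 70
σ = (1, 3, 0, 2): 27 + 1 + 5 + (-1) = 32
σ = (1, 3, 2, 0): 27 + 1 + 30 + 11 = 69
σ = (2, 0, 1, 3): (-4) + 20 + 1 + 22 = 39
σ = (2, 0, 3, 1): (-4) + 20 + 2 + (-5) = 13
σ = (2, 1, 0, 3): (-4) + 22 + 5 + 22 = 45
σ = (2, 1, 3, 0): (-4) + 22 + 2 + 11 = 31
σ = (2, 3, 0, 1): (-4) + 1 + 5 + (-5) = -3
σ = (2, 3, 1, 0): (-4) + 1 + 1 + 11 = 9
σ = (3, 0, 1, 2): 13 + 20 + 1 + (-1) = 33
σ = (3, 0, 2, 1): 13 + 20 + 30 + (-5) = 58
σ = (3, 1, 0, 2): 13 + 22 + 5 + (-1) = 39
σ = (3, 1, 2, 0): 13 + 22 + 30 + 11 = 76
σ = (3, 2, 0, 1): 13 + 30 + 5 + (-5) = 43
σ = (3, 2, 1, 0): 13 + 30 + 1 + 11 = 55
Optimal value attained by: σ = (1, 0, 2, 3).
Answer: det⊕(G) = 99; verdict: NONSINGULAR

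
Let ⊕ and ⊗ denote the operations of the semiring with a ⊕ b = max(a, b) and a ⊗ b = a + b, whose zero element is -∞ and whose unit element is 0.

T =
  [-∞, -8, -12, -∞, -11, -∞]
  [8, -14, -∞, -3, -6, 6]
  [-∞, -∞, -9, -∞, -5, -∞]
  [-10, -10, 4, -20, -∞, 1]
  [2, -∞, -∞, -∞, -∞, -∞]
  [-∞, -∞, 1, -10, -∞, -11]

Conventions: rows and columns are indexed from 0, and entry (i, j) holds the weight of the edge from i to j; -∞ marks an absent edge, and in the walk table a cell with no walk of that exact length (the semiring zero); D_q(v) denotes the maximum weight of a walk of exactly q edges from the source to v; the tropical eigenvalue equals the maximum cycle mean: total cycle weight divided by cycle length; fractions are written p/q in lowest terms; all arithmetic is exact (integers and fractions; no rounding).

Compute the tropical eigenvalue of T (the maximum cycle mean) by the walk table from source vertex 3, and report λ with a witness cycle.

q=0: [-∞, -∞, -∞, 0, -∞, -∞]
q=1: [-10, -10, 4, -20, -∞, 1]
q=2: [-2, -18, 2, -9, -1, -4]
q=3: [1, -10, -3, -14, -3, -8]
q=4: [-1, -7, -7, -13, -8, -4]
q=5: [1, -9, -3, -10, -12, -1]
q=6: [-1, -7, 0, -11, -8, -3]
Optimal cycle mean attained by: cycle 0->1->0, total (-8) + 8, length 2.
Answer: λ = 0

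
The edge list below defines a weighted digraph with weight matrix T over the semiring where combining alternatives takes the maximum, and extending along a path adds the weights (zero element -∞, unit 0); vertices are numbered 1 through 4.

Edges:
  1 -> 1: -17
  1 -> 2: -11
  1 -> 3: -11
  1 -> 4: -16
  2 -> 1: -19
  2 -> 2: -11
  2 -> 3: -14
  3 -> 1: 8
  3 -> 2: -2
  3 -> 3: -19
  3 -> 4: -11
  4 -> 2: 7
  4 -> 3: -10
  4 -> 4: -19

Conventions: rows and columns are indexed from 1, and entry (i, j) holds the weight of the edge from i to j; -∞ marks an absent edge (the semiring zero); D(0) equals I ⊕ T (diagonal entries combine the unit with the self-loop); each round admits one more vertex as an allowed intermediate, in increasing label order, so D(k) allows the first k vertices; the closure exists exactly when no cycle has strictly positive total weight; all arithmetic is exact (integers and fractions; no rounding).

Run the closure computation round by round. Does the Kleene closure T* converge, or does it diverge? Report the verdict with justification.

D(0):
  [0, -11, -11, -16]
  [-19, 0, -14, -∞]
  [8, -2, 0, -11]
  [-∞, 7, -10, 0]
D(1):
  [0, -11, -11, -16]
  [-19, 0, -14, -35]
  [8, -2, 0, -8]
  [-∞, 7, -10, 0]
D(2):
  [0, -11, -11, -16]
  [-19, 0, -14, -35]
  [8, -2, 0, -8]
  [-12, 7, -7, 0]
D(3):
  [0, -11, -11, -16]
  [-6, 0, -14, -22]
  [8, -2, 0, -8]
  [1, 7, -7, 0]
D(4):
  [0, -9, -11, -16]
  [-6, 0, -14, -22]
  [8, -1, 0, -8]
  [1, 7, -7, 0]
Key observation: every diagonal entry stays at the unit through all rounds, so no improving cycle exists.
Answer: CONVERGES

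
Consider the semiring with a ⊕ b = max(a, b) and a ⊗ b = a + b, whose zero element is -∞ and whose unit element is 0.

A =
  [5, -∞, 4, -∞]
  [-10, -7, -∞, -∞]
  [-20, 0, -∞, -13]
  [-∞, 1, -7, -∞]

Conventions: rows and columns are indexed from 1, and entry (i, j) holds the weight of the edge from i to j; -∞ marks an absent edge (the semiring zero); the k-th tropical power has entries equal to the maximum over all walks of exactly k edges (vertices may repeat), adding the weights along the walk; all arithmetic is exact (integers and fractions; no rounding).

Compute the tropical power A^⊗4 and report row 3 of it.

A^⊗2:
  [10, 4, 9, -9]
  [-5, -14, -6, -∞]
  [-10, -7, -16, -∞]
  [-9, -6, -∞, -20]
A^⊗3:
  [15, 9, 14, -4]
  [0, -6, -1, -19]
  [-5, -14, -6, -29]
  [-4, -13, -5, -∞]
A^⊗4:
  [20, 14, 19, 1]
  [5, -1, 4, -14]
  [0, -6, -1, -19]
  [1, -5, 0, -18]
Answer: row 3 of A^⊗4 = [0, -6, -1, -19]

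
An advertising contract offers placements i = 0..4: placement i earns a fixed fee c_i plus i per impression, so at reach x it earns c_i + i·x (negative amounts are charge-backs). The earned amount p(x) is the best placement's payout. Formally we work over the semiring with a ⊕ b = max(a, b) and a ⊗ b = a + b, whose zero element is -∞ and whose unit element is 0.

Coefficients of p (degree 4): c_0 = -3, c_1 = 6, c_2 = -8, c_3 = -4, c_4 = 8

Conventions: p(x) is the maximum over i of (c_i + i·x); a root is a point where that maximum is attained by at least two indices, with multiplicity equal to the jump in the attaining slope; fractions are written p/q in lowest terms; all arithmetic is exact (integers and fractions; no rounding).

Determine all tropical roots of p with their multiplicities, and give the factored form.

hull edge (i=0, c=-3) to (i=1, c=6): slope 9, span 1
hull edge (i=1, c=6) to (i=4, c=8): slope 2/3, span 3
Factored form: p(x) = 8 ⊗ (x ⊕ (-9)) ⊗ (x ⊕ (-2/3)) ⊗ (x ⊕ (-2/3)) ⊗ (x ⊕ (-2/3))
Answer: roots = -9 (mult 1), -2/3 (mult 3)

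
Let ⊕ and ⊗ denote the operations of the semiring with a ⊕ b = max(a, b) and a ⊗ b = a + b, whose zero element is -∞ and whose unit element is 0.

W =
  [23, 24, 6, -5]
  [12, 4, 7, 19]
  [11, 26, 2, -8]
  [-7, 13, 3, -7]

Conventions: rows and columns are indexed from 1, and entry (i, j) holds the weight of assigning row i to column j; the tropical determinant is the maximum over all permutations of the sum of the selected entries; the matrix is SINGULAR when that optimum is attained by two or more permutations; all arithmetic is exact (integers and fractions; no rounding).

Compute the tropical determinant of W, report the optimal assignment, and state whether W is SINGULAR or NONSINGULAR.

σ = (1, 2, 3, 4): 23 + 4 + 2 + (-7) = 22
σ = (1, 2, 4, 3): 23 + 4 + (-8) + 3 = 22
σ = (1, 3, 2, 4): 23 + 7 + 26 + (-7) = 49
σ = (1, 3, 4, 2): 23 + 7 + (-8) + 13 = 35
σ = (1, 4, 2, 3): 23 + 19 + 26 + 3 = 71
σ = (1, 4, 3, 2): 23 + 19 + 2 + 13 = 57
σ = (2, 1, 3, 4): 24 + 12 + 2 + (-7) = 31
σ = (2, 1, 4, 3): 24 + 12 + (-8) + 3 = 31
σ = (2, 3, 1, 4): 24 + 7 + 11 + (-7) = 35
σ = (2, 3, 4, 1): 24 + 7 + (-8) + (-7) = 16
σ = (2, 4, 1, 3): 24 + 19 + 11 + 3 = 57
σ = (2, 4, 3, 1): 24 + 19 + 2 + (-7) = 38
σ = (3, 1, 2, 4): 6 + 12 + 26 + (-7) = 37
σ = (3, 1, 4, 2): 6 + 12 + (-8) + 13 = 23
σ = (3, 2, 1, 4): 6 + 4 + 11 + (-7) = 14
σ = (3, 2, 4, 1): 6 + 4 + (-8) + (-7) = -5
σ = (3, 4, 1, 2): 6 + 19 + 11 + 13 = 49
σ = (3, 4, 2, 1): 6 + 19 + 26 + (-7) = 44
σ = (4, 1, 2, 3): (-5) + 12 + 26 + 3 = 36
σ = (4, 1, 3, 2): (-5) + 12 + 2 + 13 = 22
σ = (4, 2, 1, 3): (-5) + 4 + 11 + 3 = 13
σ = (4, 2, 3, 1): (-5) + 4 + 2 + (-7) = -6
σ = (4, 3, 1, 2): (-5) + 7 + 11 + 13 = 26
σ = (4, 3, 2, 1): (-5) + 7 + 26 + (-7) = 21
Optimal value attained by: σ = (1, 4, 2, 3).
Answer: det⊕(W) = 71; verdict: NONSINGULAR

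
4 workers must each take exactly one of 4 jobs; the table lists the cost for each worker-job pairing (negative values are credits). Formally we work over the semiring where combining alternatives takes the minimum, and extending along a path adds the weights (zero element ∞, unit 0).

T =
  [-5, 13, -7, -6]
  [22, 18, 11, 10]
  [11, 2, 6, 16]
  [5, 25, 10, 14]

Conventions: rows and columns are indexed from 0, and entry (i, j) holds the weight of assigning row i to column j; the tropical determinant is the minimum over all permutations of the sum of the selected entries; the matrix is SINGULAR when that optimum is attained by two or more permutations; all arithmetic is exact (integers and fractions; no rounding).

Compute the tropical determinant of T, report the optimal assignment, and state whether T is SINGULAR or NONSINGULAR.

σ = (0, 1, 2, 3): (-5) + 18 + 6 + 14 = 33
σ = (0, 1, 3, 2): (-5) + 18 + 16 + 10 = 39
σ = (0, 2, 1, 3): (-5) + 11 + 2 + 14 = 22
σ = (0, 2, 3, 1): (-5) + 11 + 16 + 25 = 47
σ = (0, 3, 1, 2): (-5) + 10 + 2 + 10 = 17
σ = (0, 3, 2, 1): (-5) + 10 + 6 + 25 = 36
σ = (1, 0, 2, 3): 13 + 22 + 6 + 14 = 55
σ = (1, 0, 3, 2): 13 + 22 + 16 + 10 = 61
σ = (1, 2, 0, 3): 13 + 11 + 11 + 14 = 49
σ = (1, 2, 3, 0): 13 + 11 + 16 + 5 = 45
σ = (1, 3, 0, 2): 13 + 10 + 11 + 10 = 44
σ = (1, 3, 2, 0): 13 + 10 + 6 + 5 = 34
σ = (2, 0, 1, 3): (-7) + 22 + 2 + 14 = 31
σ = (2, 0, 3, 1): (-7) + 22 + 16 + 25 = 56
σ = (2, 1, 0, 3): (-7) + 18 + 11 + 14 = 36
σ = (2, 1, 3, 0): (-7) + 18 + 16 + 5 = 32
σ = (2, 3, 0, 1): (-7) + 10 + 11 + 25 = 39
σ = (2, 3, 1, 0): (-7) + 10 + 2 + 5 = 10
σ = (3, 0, 1, 2): (-6) + 22 + 2 + 10 = 28
σ = (3, 0, 2, 1): (-6) + 22 + 6 + 25 = 47
σ = (3, 1, 0, 2): (-6) + 18 + 11 + 10 = 33
σ = (3, 1, 2, 0): (-6) + 18 + 6 + 5 = 23
σ = (3, 2, 0, 1): (-6) + 11 + 11 + 25 = 41
σ = (3, 2, 1, 0): (-6) + 11 + 2 + 5 = 12
Optimal value attained by: σ = (2, 3, 1, 0).
Answer: det⊕(T) = 10; verdict: NONSINGULAR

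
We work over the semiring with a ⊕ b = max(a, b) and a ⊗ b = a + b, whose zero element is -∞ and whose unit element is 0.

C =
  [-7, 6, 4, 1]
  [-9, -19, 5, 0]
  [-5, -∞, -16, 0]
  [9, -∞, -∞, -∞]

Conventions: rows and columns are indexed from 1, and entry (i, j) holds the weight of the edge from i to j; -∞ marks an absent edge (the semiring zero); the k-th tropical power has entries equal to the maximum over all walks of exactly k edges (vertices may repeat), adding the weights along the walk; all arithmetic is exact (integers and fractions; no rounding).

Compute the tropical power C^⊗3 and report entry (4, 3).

C^⊗2:
  [10, -1, 11, 6]
  [9, -3, -5, 5]
  [9, 1, -1, -4]
  [2, 15, 13, 10]
C^⊗3:
  [15, 16, 14, 11]
  [14, 15, 13, 10]
  [5, 15, 13, 10]
  [19, 8, 20, 15]
Key observation: the optimum is the walk 4->1->2->3, with weight 9 + 6 + 5 = 20.
Optimal value attained by: walk 4->1->2->3.
Answer: (C^⊗3)[4][3] = 20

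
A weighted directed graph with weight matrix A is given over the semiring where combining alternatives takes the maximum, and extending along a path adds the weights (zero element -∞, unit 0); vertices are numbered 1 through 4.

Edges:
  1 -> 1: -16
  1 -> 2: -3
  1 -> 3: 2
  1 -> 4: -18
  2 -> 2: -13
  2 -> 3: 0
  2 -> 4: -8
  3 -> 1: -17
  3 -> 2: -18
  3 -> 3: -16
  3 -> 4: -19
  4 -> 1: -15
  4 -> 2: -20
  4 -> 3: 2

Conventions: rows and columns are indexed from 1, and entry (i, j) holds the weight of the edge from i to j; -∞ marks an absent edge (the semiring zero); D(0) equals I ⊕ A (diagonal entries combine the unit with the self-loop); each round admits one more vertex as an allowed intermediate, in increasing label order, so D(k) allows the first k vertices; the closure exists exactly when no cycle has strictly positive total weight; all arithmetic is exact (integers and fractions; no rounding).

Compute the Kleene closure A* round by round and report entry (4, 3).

D(0):
  [0, -3, 2, -18]
  [-∞, 0, 0, -8]
  [-17, -18, 0, -19]
  [-15, -20, 2, 0]
D(1):
  [0, -3, 2, -18]
  [-∞, 0, 0, -8]
  [-17, -18, 0, -19]
  [-15, -18, 2, 0]
D(2):
  [0, -3, 2, -11]
  [-∞, 0, 0, -8]
  [-17, -18, 0, -19]
  [-15, -18, 2, 0]
D(3):
  [0, -3, 2, -11]
  [-17, 0, 0, -8]
  [-17, -18, 0, -19]
  [-15, -16, 2, 0]
D(4):
  [0, -3, 2, -11]
  [-17, 0, 0, -8]
  [-17, -18, 0, -19]
  [-15, -16, 2, 0]
Answer: A*[4][3] = 2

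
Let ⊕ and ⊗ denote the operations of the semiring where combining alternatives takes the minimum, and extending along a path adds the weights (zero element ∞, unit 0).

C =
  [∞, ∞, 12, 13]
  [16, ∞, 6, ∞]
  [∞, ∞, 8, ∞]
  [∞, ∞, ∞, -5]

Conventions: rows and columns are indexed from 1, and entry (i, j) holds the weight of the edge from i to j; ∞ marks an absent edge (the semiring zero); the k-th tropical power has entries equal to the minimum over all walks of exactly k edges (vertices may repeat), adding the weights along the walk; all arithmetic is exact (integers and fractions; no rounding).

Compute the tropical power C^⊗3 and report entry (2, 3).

C^⊗2:
  [∞, ∞, 20, 8]
  [∞, ∞, 14, 29]
  [∞, ∞, 16, ∞]
  [∞, ∞, ∞, -10]
C^⊗3:
  [∞, ∞, 28, 3]
  [∞, ∞, 22, 24]
  [∞, ∞, 24, ∞]
  [∞, ∞, ∞, -15]
Key observation: the optimum is the walk 2->3->3->3, with weight 6 + 8 + 8 = 22.
Optimal value attained by: walk 2->3->3->3.
Answer: (C^⊗3)[2][3] = 22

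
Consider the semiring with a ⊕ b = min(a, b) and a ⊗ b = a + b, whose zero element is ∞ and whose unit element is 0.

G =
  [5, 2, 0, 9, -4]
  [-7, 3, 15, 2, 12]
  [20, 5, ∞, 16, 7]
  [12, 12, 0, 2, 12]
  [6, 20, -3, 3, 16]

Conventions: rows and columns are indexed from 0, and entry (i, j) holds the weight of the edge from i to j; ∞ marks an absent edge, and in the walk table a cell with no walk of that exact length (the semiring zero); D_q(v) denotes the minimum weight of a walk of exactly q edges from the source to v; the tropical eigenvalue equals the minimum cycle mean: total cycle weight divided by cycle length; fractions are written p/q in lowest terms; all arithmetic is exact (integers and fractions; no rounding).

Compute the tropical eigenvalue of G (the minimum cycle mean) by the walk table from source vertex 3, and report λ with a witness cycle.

q=0: [∞, ∞, ∞, 0, ∞]
q=1: [12, 12, 0, 2, 12]
q=2: [5, 5, 2, 4, 7]
q=3: [-2, 7, 4, 6, 1]
q=4: [0, 0, -2, 4, -6]
q=5: [-7, 2, -9, -3, -4]
Optimal cycle mean attained by: cycle 0->1->0, total 2 + (-7), length 2.
Answer: λ = -5/2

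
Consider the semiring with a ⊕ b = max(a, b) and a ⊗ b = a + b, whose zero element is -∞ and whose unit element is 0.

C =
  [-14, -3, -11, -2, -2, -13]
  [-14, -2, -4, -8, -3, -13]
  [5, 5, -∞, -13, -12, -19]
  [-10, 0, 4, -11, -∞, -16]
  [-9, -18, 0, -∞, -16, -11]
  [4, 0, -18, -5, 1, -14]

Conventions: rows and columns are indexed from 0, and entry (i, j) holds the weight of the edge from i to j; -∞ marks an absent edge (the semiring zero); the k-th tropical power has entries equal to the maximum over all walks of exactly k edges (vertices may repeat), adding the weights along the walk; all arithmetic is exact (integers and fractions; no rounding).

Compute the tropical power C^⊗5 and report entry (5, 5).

C^⊗2:
  [-6, -2, 2, -11, -6, -13]
  [1, 1, -3, -10, -5, -14]
  [-9, 3, 1, 3, 3, -8]
  [9, 9, -4, -8, -3, -13]
  [5, 5, -16, -11, -10, -19]
  [-8, 1, 1, 2, 2, -9]
C^⊗3:
  [7, 7, -6, -8, -5, -15]
  [2, 2, -3, -1, -1, -12]
  [6, 6, 7, -5, 0, -8]
  [1, 7, 5, 7, 7, -4]
  [-9, 3, 1, 3, 3, -8]
  [6, 6, 6, -7, -2, -9]
C^⊗4:
  [-1, 5, 3, 5, 5, -6]
  [2, 2, 3, 0, 0, -11]
  [12, 12, 2, 4, 4, -7]
  [10, 10, 11, -1, 4, -4]
  [6, 6, 7, -5, 0, -8]
  [11, 11, 2, 4, 4, -7]
C^⊗5:
  [8, 8, 9, -3, 2, -6]
  [8, 8, 4, 0, 0, -11]
  [7, 10, 8, 10, 10, -1]
  [16, 16, 6, 8, 8, -3]
  [12, 12, 2, 4, 4, -7]
  [7, 9, 8, 9, 9, -2]
Key observation: the optimum is the walk 5->0->3->2->0->5, with weight 4 + (-2) + 4 + 5 + (-13) = -2.
Optimal value attained by: walk 5->0->3->2->0->5.
Answer: (C^⊗5)[5][5] = -2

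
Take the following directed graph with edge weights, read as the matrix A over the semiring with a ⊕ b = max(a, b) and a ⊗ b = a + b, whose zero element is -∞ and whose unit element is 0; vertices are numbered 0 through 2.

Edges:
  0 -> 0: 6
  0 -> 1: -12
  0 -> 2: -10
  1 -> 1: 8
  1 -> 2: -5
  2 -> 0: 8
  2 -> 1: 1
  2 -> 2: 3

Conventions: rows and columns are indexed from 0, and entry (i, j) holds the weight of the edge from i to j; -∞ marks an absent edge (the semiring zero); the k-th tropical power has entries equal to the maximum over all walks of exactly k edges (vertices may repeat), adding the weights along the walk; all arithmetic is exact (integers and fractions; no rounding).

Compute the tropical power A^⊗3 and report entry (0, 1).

A^⊗2:
  [12, -4, -4]
  [3, 16, 3]
  [14, 9, 6]
A^⊗3:
  [18, 4, 2]
  [11, 24, 11]
  [20, 17, 9]
Key observation: the optimum is the walk 0->1->1->1, with weight (-12) + 8 + 8 = 4.
Optimal value attained by: walk 0->1->1->1.
Answer: (A^⊗3)[0][1] = 4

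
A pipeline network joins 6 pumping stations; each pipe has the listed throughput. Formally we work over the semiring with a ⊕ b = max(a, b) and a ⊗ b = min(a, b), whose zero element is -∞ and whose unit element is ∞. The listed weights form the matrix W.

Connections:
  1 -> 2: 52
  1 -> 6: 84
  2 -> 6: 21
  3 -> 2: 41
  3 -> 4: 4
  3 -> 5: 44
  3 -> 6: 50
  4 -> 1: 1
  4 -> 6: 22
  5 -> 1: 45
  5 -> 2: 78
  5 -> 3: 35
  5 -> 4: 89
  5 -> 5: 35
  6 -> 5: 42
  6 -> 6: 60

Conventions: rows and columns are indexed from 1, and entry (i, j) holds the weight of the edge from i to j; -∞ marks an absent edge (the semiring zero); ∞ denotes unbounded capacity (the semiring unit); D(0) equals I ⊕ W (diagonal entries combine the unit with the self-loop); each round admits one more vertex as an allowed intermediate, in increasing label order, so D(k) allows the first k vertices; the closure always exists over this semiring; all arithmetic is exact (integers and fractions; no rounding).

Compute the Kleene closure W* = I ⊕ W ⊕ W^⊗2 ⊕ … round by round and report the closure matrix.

D(0):
  [∞, 52, -∞, -∞, -∞, 84]
  [-∞, ∞, -∞, -∞, -∞, 21]
  [-∞, 41, ∞, 4, 44, 50]
  [1, -∞, -∞, ∞, -∞, 22]
  [45, 78, 35, 89, ∞, -∞]
  [-∞, -∞, -∞, -∞, 42, ∞]
D(1):
  [∞, 52, -∞, -∞, -∞, 84]
  [-∞, ∞, -∞, -∞, -∞, 21]
  [-∞, 41, ∞, 4, 44, 50]
  [1, 1, -∞, ∞, -∞, 22]
  [45, 78, 35, 89, ∞, 45]
  [-∞, -∞, -∞, -∞, 42, ∞]
D(2):
  [∞, 52, -∞, -∞, -∞, 84]
  [-∞, ∞, -∞, -∞, -∞, 21]
  [-∞, 41, ∞, 4, 44, 50]
  [1, 1, -∞, ∞, -∞, 22]
  [45, 78, 35, 89, ∞, 45]
  [-∞, -∞, -∞, -∞, 42, ∞]
D(3):
  [∞, 52, -∞, -∞, -∞, 84]
  [-∞, ∞, -∞, -∞, -∞, 21]
  [-∞, 41, ∞, 4, 44, 50]
  [1, 1, -∞, ∞, -∞, 22]
  [45, 78, 35, 89, ∞, 45]
  [-∞, -∞, -∞, -∞, 42, ∞]
D(4):
  [∞, 52, -∞, -∞, -∞, 84]
  [-∞, ∞, -∞, -∞, -∞, 21]
  [1, 41, ∞, 4, 44, 50]
  [1, 1, -∞, ∞, -∞, 22]
  [45, 78, 35, 89, ∞, 45]
  [-∞, -∞, -∞, -∞, 42, ∞]
D(5):
  [∞, 52, -∞, -∞, -∞, 84]
  [-∞, ∞, -∞, -∞, -∞, 21]
  [44, 44, ∞, 44, 44, 50]
  [1, 1, -∞, ∞, -∞, 22]
  [45, 78, 35, 89, ∞, 45]
  [42, 42, 35, 42, 42, ∞]
D(6):
  [∞, 52, 35, 42, 42, 84]
  [21, ∞, 21, 21, 21, 21]
  [44, 44, ∞, 44, 44, 50]
  [22, 22, 22, ∞, 22, 22]
  [45, 78, 35, 89, ∞, 45]
  [42, 42, 35, 42, 42, ∞]
Answer: W* = [[∞, 52, 35, 42, 42, 84], [21, ∞, 21, 21, 21, 21], [44, 44, ∞, 44, 44, 50], [22, 22, 22, ∞, 22, 22], [45, 78, 35, 89, ∞, 45], [42, 42, 35, 42, 42, ∞]]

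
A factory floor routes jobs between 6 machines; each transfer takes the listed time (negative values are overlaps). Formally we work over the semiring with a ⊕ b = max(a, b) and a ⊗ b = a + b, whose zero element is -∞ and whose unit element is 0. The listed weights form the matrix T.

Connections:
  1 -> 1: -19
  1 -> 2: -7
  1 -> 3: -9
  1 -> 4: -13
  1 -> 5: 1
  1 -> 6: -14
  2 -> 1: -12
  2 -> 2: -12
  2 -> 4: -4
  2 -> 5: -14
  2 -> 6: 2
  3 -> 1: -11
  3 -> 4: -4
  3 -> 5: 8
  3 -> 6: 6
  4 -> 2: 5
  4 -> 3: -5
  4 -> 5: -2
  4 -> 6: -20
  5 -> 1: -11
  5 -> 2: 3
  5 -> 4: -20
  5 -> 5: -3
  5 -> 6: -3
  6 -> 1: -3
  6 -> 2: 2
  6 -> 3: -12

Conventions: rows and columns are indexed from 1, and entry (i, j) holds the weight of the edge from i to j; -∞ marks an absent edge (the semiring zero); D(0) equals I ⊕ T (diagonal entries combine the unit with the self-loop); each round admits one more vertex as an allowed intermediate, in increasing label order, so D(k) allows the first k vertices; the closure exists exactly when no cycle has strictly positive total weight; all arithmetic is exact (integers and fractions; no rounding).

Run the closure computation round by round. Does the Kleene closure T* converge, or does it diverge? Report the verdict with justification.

D(0):
  [0, -7, -9, -13, 1, -14]
  [-12, 0, -∞, -4, -14, 2]
  [-11, -∞, 0, -4, 8, 6]
  [-∞, 5, -5, 0, -2, -20]
  [-11, 3, -∞, -20, 0, -3]
  [-3, 2, -12, -∞, -∞, 0]
D(1):
  [0, -7, -9, -13, 1, -14]
  [-12, 0, -21, -4, -11, 2]
  [-11, -18, 0, -4, 8, 6]
  [-∞, 5, -5, 0, -2, -20]
  [-11, 3, -20, -20, 0, -3]
  [-3, 2, -12, -16, -2, 0]
Detection: at round 2, diagonal entry (4, 4) turns strictly positive.
Key observation: the cycle 4->2->4 has total weight 5 + (-4), which is strictly positive.
Answer: DIVERGES — positive cycle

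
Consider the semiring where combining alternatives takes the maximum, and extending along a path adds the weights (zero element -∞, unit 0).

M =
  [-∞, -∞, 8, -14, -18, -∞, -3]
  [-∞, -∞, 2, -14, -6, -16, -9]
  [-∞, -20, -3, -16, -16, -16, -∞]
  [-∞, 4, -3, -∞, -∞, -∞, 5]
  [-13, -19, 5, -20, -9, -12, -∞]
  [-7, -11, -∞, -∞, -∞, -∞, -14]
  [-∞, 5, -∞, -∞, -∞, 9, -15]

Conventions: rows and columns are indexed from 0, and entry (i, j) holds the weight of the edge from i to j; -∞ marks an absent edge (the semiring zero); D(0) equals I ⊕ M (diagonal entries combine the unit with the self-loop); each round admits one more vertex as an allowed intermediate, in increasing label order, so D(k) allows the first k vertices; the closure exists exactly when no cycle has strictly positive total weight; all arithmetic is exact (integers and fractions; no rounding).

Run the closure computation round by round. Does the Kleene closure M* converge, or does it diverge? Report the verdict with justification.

D(0):
  [0, -∞, 8, -14, -18, -∞, -3]
  [-∞, 0, 2, -14, -6, -16, -9]
  [-∞, -20, 0, -16, -16, -16, -∞]
  [-∞, 4, -3, 0, -∞, -∞, 5]
  [-13, -19, 5, -20, 0, -12, -∞]
  [-7, -11, -∞, -∞, -∞, 0, -14]
  [-∞, 5, -∞, -∞, -∞, 9, 0]
D(1):
  [0, -∞, 8, -14, -18, -∞, -3]
  [-∞, 0, 2, -14, -6, -16, -9]
  [-∞, -20, 0, -16, -16, -16, -∞]
  [-∞, 4, -3, 0, -∞, -∞, 5]
  [-13, -19, 5, -20, 0, -12, -16]
  [-7, -11, 1, -21, -25, 0, -10]
  [-∞, 5, -∞, -∞, -∞, 9, 0]
D(2):
  [0, -∞, 8, -14, -18, -∞, -3]
  [-∞, 0, 2, -14, -6, -16, -9]
  [-∞, -20, 0, -16, -16, -16, -29]
  [-∞, 4, 6, 0, -2, -12, 5]
  [-13, -19, 5, -20, 0, -12, -16]
  [-7, -11, 1, -21, -17, 0, -10]
  [-∞, 5, 7, -9, -1, 9, 0]
D(3):
  [0, -12, 8, -8, -8, -8, -3]
  [-∞, 0, 2, -14, -6, -14, -9]
  [-∞, -20, 0, -16, -16, -16, -29]
  [-∞, 4, 6, 0, -2, -10, 5]
  [-13, -15, 5, -11, 0, -11, -16]
  [-7, -11, 1, -15, -15, 0, -10]
  [-∞, 5, 7, -9, -1, 9, 0]
D(4):
  [0, -4, 8, -8, -8, -8, -3]
  [-∞, 0, 2, -14, -6, -14, -9]
  [-∞, -12, 0, -16, -16, -16, -11]
  [-∞, 4, 6, 0, -2, -10, 5]
  [-13, -7, 5, -11, 0, -11, -6]
  [-7, -11, 1, -15, -15, 0, -10]
  [-∞, 5, 7, -9, -1, 9, 0]
D(5):
  [0, -4, 8, -8, -8, -8, -3]
  [-19, 0, 2, -14, -6, -14, -9]
  [-29, -12, 0, -16, -16, -16, -11]
  [-15, 4, 6, 0, -2, -10, 5]
  [-13, -7, 5, -11, 0, -11, -6]
  [-7, -11, 1, -15, -15, 0, -10]
  [-14, 5, 7, -9, -1, 9, 0]
D(6):
  [0, -4, 8, -8, -8, -8, -3]
  [-19, 0, 2, -14, -6, -14, -9]
  [-23, -12, 0, -16, -16, -16, -11]
  [-15, 4, 6, 0, -2, -10, 5]
  [-13, -7, 5, -11, 0, -11, -6]
  [-7, -11, 1, -15, -15, 0, -10]
  [2, 5, 10, -6, -1, 9, 0]
D(7):
  [0, 2, 8, -8, -4, 6, -3]
  [-7, 0, 2, -14, -6, 0, -9]
  [-9, -6, 0, -16, -12, -2, -11]
  [7, 10, 15, 0, 4, 14, 5]
  [-4, -1, 5, -11, 0, 3, -6]
  [-7, -5, 1, -15, -11, 0, -10]
  [2, 5, 10, -6, -1, 9, 0]
Key observation: every diagonal entry stays at the unit through all rounds, so no improving cycle exists.
Answer: CONVERGES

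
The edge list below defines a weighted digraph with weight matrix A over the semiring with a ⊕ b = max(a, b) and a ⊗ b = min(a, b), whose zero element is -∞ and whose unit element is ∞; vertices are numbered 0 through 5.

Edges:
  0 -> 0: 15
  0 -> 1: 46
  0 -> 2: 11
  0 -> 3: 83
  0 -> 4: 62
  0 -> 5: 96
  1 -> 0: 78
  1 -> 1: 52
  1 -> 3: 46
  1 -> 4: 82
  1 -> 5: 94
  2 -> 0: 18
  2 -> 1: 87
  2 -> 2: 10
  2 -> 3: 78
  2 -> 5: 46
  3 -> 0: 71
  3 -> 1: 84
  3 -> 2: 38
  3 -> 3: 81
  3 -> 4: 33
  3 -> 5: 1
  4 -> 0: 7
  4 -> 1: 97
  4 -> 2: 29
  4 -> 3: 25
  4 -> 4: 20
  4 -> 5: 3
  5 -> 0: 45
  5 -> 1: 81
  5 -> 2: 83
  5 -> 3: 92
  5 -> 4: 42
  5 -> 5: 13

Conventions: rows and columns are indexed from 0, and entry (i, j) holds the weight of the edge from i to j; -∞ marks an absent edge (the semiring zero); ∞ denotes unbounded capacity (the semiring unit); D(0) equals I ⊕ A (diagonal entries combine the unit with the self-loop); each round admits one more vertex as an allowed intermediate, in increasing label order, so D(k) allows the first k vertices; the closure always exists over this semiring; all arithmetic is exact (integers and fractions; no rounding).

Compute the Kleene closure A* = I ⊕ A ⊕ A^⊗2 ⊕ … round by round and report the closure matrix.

D(0):
  [∞, 46, 11, 83, 62, 96]
  [78, ∞, -∞, 46, 82, 94]
  [18, 87, ∞, 78, -∞, 46]
  [71, 84, 38, ∞, 33, 1]
  [7, 97, 29, 25, ∞, 3]
  [45, 81, 83, 92, 42, ∞]
D(1):
  [∞, 46, 11, 83, 62, 96]
  [78, ∞, 11, 78, 82, 94]
  [18, 87, ∞, 78, 18, 46]
  [71, 84, 38, ∞, 62, 71]
  [7, 97, 29, 25, ∞, 7]
  [45, 81, 83, 92, 45, ∞]
D(2):
  [∞, 46, 11, 83, 62, 96]
  [78, ∞, 11, 78, 82, 94]
  [78, 87, ∞, 78, 82, 87]
  [78, 84, 38, ∞, 82, 84]
  [78, 97, 29, 78, ∞, 94]
  [78, 81, 83, 92, 81, ∞]
D(3):
  [∞, 46, 11, 83, 62, 96]
  [78, ∞, 11, 78, 82, 94]
  [78, 87, ∞, 78, 82, 87]
  [78, 84, 38, ∞, 82, 84]
  [78, 97, 29, 78, ∞, 94]
  [78, 83, 83, 92, 82, ∞]
D(4):
  [∞, 83, 38, 83, 82, 96]
  [78, ∞, 38, 78, 82, 94]
  [78, 87, ∞, 78, 82, 87]
  [78, 84, 38, ∞, 82, 84]
  [78, 97, 38, 78, ∞, 94]
  [78, 84, 83, 92, 82, ∞]
D(5):
  [∞, 83, 38, 83, 82, 96]
  [78, ∞, 38, 78, 82, 94]
  [78, 87, ∞, 78, 82, 87]
  [78, 84, 38, ∞, 82, 84]
  [78, 97, 38, 78, ∞, 94]
  [78, 84, 83, 92, 82, ∞]
D(6):
  [∞, 84, 83, 92, 82, 96]
  [78, ∞, 83, 92, 82, 94]
  [78, 87, ∞, 87, 82, 87]
  [78, 84, 83, ∞, 82, 84]
  [78, 97, 83, 92, ∞, 94]
  [78, 84, 83, 92, 82, ∞]
Answer: A* = [[∞, 84, 83, 92, 82, 96], [78, ∞, 83, 92, 82, 94], [78, 87, ∞, 87, 82, 87], [78, 84, 83, ∞, 82, 84], [78, 97, 83, 92, ∞, 94], [78, 84, 83, 92, 82, ∞]]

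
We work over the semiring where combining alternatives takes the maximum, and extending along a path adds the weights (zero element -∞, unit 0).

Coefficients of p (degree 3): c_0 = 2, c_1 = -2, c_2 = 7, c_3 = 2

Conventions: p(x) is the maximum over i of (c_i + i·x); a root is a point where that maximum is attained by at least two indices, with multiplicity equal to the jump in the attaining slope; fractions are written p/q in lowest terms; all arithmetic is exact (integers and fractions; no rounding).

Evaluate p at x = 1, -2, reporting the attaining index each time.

p(1) = max(2+0·1=2, -2+1·1=-1, 7+2·1=9, 2+3·1=5) = 9 (attained by i=2)
p(-2) = max(2+0·(-2)=2, -2+1·(-2)=-4, 7+2·(-2)=3, 2+3·(-2)=-4) = 3 (attained by i=2)
Answer: p(1) = 9; p(-2) = 3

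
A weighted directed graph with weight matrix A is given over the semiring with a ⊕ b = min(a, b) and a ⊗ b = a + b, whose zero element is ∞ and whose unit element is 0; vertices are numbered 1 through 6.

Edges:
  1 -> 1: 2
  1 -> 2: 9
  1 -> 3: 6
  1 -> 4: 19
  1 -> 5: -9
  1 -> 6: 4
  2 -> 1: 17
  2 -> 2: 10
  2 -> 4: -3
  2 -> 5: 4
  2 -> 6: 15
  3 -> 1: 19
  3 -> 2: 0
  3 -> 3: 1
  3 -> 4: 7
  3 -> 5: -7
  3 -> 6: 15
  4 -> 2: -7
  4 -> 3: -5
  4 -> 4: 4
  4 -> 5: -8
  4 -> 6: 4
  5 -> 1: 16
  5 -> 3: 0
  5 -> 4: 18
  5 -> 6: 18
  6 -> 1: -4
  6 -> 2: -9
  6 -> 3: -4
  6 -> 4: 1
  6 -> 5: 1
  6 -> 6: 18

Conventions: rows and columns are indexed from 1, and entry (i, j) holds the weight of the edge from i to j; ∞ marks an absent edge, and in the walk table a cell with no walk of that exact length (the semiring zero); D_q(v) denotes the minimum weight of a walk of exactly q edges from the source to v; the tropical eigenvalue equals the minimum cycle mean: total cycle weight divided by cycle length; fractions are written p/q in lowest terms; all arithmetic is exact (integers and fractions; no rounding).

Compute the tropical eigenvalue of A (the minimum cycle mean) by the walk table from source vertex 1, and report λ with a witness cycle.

q=0: [0, ∞, ∞, ∞, ∞, ∞]
q=1: [2, 9, 6, 19, -9, 4]
q=2: [0, -5, -9, 5, -7, 6]
q=3: [2, -9, -8, -8, -16, 4]
q=4: [0, -15, -16, -12, -16, -4]
q=5: [-8, -19, -17, -18, -23, -8]
q=6: [-12, -25, -23, -22, -26, -14]
Optimal cycle mean attained by: cycle 2->4->2, total (-3) + (-7), length 2.
Answer: λ = -5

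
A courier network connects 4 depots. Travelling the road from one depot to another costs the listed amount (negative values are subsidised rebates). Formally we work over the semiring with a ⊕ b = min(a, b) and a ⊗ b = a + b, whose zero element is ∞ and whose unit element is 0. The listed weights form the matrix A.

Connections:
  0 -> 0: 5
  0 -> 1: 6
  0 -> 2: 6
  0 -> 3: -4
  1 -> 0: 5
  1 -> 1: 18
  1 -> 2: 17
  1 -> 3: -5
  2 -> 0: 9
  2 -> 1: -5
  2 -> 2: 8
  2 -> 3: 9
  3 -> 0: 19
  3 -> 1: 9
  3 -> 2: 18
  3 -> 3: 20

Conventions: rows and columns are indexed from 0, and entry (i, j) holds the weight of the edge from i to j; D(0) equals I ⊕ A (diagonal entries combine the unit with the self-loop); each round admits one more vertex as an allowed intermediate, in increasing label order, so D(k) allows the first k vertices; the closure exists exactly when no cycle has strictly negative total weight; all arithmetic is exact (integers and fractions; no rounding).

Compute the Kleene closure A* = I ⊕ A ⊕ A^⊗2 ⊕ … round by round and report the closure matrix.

D(0):
  [0, 6, 6, -4]
  [5, 0, 17, -5]
  [9, -5, 0, 9]
  [19, 9, 18, 0]
D(1):
  [0, 6, 6, -4]
  [5, 0, 11, -5]
  [9, -5, 0, 5]
  [19, 9, 18, 0]
D(2):
  [0, 6, 6, -4]
  [5, 0, 11, -5]
  [0, -5, 0, -10]
  [14, 9, 18, 0]
D(3):
  [0, 1, 6, -4]
  [5, 0, 11, -5]
  [0, -5, 0, -10]
  [14, 9, 18, 0]
D(4):
  [0, 1, 6, -4]
  [5, 0, 11, -5]
  [0, -5, 0, -10]
  [14, 9, 18, 0]
Answer: A* = [[0, 1, 6, -4], [5, 0, 11, -5], [0, -5, 0, -10], [14, 9, 18, 0]]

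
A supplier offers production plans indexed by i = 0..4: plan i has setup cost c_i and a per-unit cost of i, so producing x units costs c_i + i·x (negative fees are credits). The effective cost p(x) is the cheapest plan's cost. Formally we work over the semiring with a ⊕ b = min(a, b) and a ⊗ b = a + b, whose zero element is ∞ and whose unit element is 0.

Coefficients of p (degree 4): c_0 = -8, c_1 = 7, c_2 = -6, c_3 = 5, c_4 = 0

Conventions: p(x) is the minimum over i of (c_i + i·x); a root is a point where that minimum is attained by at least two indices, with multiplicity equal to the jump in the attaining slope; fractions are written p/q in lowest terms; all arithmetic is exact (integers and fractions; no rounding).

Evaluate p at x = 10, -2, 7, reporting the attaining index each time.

p(10) = min(-8+0·10=-8, 7+1·10=17, -6+2·10=14, 5+3·10=35, 0+4·10=40) = -8 (attained by i=0)
p(-2) = min(-8+0·(-2)=-8, 7+1·(-2)=5, -6+2·(-2)=-10, 5+3·(-2)=-1, 0+4·(-2)=-8) = -10 (attained by i=2)
p(7) = min(-8+0·7=-8, 7+1·7=14, -6+2·7=8, 5+3·7=26, 0+4·7=28) = -8 (attained by i=0)
Answer: p(10) = -8; p(-2) = -10; p(7) = -8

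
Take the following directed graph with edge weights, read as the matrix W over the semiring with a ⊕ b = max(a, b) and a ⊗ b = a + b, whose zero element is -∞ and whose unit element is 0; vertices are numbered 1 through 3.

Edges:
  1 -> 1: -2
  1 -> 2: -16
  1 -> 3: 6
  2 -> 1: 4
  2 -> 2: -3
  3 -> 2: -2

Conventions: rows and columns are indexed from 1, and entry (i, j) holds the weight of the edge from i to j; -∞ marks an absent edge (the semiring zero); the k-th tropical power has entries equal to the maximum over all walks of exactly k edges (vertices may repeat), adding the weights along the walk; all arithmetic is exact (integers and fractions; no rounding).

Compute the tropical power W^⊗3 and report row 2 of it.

W^⊗2:
  [-4, 4, 4]
  [2, -6, 10]
  [2, -5, -∞]
W^⊗3:
  [8, 2, 2]
  [0, 8, 8]
  [0, -8, 8]
Answer: row 2 of W^⊗3 = [0, 8, 8]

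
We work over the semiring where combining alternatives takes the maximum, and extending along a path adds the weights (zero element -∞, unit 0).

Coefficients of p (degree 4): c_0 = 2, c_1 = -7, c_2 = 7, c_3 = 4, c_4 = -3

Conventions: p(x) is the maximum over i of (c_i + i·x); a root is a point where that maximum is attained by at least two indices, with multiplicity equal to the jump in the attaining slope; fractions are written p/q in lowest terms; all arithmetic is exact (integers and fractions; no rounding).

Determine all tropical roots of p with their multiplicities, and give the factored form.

hull edge (i=0, c=2) to (i=2, c=7): slope 5/2, span 2
hull edge (i=2, c=7) to (i=3, c=4): slope -3, span 1
hull edge (i=3, c=4) to (i=4, c=-3): slope -7, span 1
Factored form: p(x) = -3 ⊗ (x ⊕ (-5/2)) ⊗ (x ⊕ (-5/2)) ⊗ (x ⊕ 3) ⊗ (x ⊕ 7)
Answer: roots = -5/2 (mult 2), 3 (mult 1), 7 (mult 1)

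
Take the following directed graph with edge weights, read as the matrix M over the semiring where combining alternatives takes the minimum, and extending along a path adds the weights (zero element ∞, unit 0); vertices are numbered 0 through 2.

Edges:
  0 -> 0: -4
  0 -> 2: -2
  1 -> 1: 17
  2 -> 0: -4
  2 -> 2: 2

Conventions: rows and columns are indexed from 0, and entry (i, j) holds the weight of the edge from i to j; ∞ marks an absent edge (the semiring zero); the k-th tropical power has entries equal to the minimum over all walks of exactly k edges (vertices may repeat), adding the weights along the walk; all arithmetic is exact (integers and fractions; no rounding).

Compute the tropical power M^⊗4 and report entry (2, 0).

M^⊗2:
  [-8, ∞, -6]
  [∞, 34, ∞]
  [-8, ∞, -6]
M^⊗3:
  [-12, ∞, -10]
  [∞, 51, ∞]
  [-12, ∞, -10]
M^⊗4:
  [-16, ∞, -14]
  [∞, 68, ∞]
  [-16, ∞, -14]
Key observation: the optimum is the walk 2->0->0->0->0, with weight (-4) + (-4) + (-4) + (-4) = -16.
Optimal value attained by: walk 2->0->0->0->0.
Answer: (M^⊗4)[2][0] = -16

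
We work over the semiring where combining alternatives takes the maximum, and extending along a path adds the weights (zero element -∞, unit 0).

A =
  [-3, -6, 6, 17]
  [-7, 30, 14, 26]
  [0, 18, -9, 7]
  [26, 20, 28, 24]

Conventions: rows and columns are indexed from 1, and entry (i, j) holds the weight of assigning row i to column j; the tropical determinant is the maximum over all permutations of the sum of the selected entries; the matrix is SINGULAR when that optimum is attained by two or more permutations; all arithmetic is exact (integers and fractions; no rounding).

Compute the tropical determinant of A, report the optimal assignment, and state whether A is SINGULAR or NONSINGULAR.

σ = (1, 2, 3, 4): (-3) + 30 + (-9) + 24 = 42
σ = (1, 2, 4, 3): (-3) + 30 + 7 + 28 = 62
σ = (1, 3, 2, 4): (-3) + 14 + 18 + 24 = 53
σ = (1, 3, 4, 2): (-3) + 14 + 7 + 20 = 38
σ = (1, 4, 2, 3): (-3) + 26 + 18 + 28 = 69
σ = (1, 4, 3, 2): (-3) + 26 + (-9) + 20 = 34
σ = (2, 1, 3, 4): (-6) + (-7) + (-9) + 24 = 2
σ = (2, 1, 4, 3): (-6) + (-7) + 7 + 28 = 22
σ = (2, 3, 1, 4): (-6) + 14 + 0 + 24 = 32
σ = (2, 3, 4, 1): (-6) + 14 + 7 + 26 = 41
σ = (2, 4, 1, 3): (-6) + 26 + 0 + 28 = 48
σ = (2, 4, 3, 1): (-6) + 26 + (-9) + 26 = 37
σ = (3, 1, 2, 4): 6 + (-7) + 18 + 24 = 41
σ = (3, 1, 4, 2): 6 + (-7) + 7 + 20 = 26
σ = (3, 2, 1, 4): 6 + 30 + 0 + 24 = 60
σ = (3, 2, 4, 1): 6 + 30 + 7 + 26 = 69
σ = (3, 4, 1, 2): 6 + 26 + 0 + 20 = 52
σ = (3, 4, 2, 1): 6 + 26 + 18 + 26 = 76
σ = (4, 1, 2, 3): 17 + (-7) + 18 + 28 = 56
σ = (4, 1, 3, 2): 17 + (-7) + (-9) + 20 = 21
σ = (4, 2, 1, 3): 17 + 30 + 0 + 28 = 75
σ = (4, 2, 3, 1): 17 + 30 + (-9) + 26 = 64
σ = (4, 3, 1, 2): 17 + 14 + 0 + 20 = 51
σ = (4, 3, 2, 1): 17 + 14 + 18 + 26 = 75
Optimal value attained by: σ = (3, 4, 2, 1).
Answer: det⊕(A) = 76; verdict: NONSINGULAR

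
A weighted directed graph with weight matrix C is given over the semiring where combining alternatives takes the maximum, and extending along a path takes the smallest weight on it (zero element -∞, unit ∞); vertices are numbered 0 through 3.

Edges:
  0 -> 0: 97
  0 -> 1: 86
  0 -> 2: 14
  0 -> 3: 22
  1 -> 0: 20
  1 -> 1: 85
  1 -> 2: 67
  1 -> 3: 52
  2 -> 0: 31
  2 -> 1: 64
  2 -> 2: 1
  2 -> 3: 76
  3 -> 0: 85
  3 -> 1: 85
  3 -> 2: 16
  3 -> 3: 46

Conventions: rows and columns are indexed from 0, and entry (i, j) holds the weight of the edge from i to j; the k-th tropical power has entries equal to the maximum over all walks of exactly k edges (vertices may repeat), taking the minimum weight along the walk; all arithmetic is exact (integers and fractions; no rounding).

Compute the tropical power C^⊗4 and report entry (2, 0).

C^⊗2:
  [97, 86, 67, 52]
  [52, 85, 67, 67]
  [76, 76, 64, 52]
  [85, 85, 67, 52]
C^⊗3:
  [97, 86, 67, 67]
  [67, 85, 67, 67]
  [76, 76, 67, 64]
  [85, 85, 67, 67]
C^⊗4:
  [97, 86, 67, 67]
  [67, 85, 67, 67]
  [76, 76, 67, 67]
  [85, 85, 67, 67]
Key observation: the optimum is the walk 2->3->0->0->0, with weight 76 min 85 min 97 min 97 = 76.
Optimal value attained by: walk 2->3->0->0->0.
Answer: (C^⊗4)[2][0] = 76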